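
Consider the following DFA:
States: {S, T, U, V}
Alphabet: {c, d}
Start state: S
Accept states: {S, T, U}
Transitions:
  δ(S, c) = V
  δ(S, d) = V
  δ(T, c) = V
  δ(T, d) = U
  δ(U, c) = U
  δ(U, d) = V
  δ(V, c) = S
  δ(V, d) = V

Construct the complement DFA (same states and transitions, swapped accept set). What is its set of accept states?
Complement accept states = All states \ Original accept states
= {S, T, U, V} \ {S, T, U}
{V}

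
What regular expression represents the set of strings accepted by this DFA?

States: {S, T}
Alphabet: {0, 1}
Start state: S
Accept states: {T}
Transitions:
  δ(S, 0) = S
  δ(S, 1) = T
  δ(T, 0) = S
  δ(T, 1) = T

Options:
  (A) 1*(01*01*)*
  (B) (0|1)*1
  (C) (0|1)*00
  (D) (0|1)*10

Check each option against the DFA on short strings; one disagreement eliminates an option:
  (A) 1*(01*01*)*: on ε the DFA stays in S and rejects (S ∉ Accept), but the regex matches it → eliminate
  (B) (0|1)*1: agrees with the DFA on every string of length ≤ 6
  (C) (0|1)*00: on '1' the DFA goes S → T and accepts (T ∈ Accept), but the regex does not match it → eliminate
  (D) (0|1)*10: on '1' the DFA goes S → T and accepts (T ∈ Accept), but the regex does not match it → eliminate
Only (B) is consistent with the DFA.
(B) (0|1)*1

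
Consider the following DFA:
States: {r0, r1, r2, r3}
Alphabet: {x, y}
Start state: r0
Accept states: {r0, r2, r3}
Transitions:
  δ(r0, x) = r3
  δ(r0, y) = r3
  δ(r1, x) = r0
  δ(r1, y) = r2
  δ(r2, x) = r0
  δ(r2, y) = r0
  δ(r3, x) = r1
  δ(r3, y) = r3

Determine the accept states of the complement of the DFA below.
Complement accept states = All states \ Original accept states
= {r0, r1, r2, r3} \ {r0, r2, r3}
{r1}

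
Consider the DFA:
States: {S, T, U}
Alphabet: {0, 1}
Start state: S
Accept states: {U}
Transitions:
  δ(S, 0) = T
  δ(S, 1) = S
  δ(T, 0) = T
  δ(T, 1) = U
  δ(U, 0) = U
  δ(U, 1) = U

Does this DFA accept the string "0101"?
Processing string "0101":
  S --0--> T
  T --1--> U
  U --0--> U
  U --1--> U
Final state: U
Accept states: {U}
Yes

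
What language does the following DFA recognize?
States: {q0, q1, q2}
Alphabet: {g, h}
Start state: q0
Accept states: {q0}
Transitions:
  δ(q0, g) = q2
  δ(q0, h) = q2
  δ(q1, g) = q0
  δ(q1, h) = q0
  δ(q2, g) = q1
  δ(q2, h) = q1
Testing a few strings:
  'hhhg' → reject
  'gg' → reject
  'gh' → reject
  'ggg' → accept
State roles: q0=length ≡ 0 (mod 3); q1=length ≡ 2 (mod 3); q2=length ≡ 1 (mod 3)
All strings over {g,h} whose length is a multiple of 3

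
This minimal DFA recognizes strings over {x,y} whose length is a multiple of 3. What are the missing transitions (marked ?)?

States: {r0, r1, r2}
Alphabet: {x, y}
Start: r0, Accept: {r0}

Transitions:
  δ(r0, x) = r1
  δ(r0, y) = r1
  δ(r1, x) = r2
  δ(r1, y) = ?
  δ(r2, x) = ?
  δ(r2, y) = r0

From the language and accept set, identify what each state tracks — r0: length ≡ 0 (mod 3); r1: length ≡ 1 (mod 3); r2: length ≡ 2 (mod 3).
Each missing δ(q, a) is the state matching the new tracked value after reading a.
δ(r1, y) = r2; δ(r2, x) = r0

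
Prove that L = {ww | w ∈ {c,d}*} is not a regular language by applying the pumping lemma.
Assume L is regular with pumping length p. Idea: pumping the leading c-block breaks the equality of the two halves.
Choose s = c^p d c^p d ∈ L (with w = c^p d). |s| = 2p+2 ≥ p. By the pumping lemma, s = xyz with |xy| ≤ p, |y| > 0, so y = c^k with k ≥ 1, in the first c-block. Then xy²z = c^(p+k) d c^p d, of length 2p+2+k. If k is odd this length is odd, so it cannot be of the form ww. If k is even, each half has length p+1+k/2 ≤ p+k, so the first half lies entirely inside the leading c-block and contains no d, while the second half ends in d; the halves differ. Either way xy²z ∉ L.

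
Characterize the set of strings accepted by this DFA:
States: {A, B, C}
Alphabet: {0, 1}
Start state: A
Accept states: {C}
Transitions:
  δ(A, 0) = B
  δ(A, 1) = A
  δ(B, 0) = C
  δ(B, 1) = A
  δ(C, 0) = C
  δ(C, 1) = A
Testing a few strings:
  '0101' → reject
  '1' → reject
  '0100' → accept
  '11' → reject
State roles: A=last symbol not 0; B=one trailing 0; C=two trailing 0's
All binary strings ending with 00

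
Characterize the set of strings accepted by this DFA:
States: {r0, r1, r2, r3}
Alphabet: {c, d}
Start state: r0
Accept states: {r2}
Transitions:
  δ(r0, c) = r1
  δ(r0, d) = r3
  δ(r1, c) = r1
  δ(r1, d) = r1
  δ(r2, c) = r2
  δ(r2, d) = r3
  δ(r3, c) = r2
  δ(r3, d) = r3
Testing a few strings:
  'd' → reject
  'ddc' → accept
  'dc' → accept
  'cd' → reject
State roles: r0=no input read; r1=started with c (dead); r2=started with d, last symbol c; r3=started with d, last symbol d
All strings over {c,d} that start with d and end with c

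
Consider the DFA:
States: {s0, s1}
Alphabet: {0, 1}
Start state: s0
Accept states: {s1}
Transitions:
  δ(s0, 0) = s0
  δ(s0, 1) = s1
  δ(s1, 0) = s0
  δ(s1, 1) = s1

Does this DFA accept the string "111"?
Processing string "111":
  s0 --1--> s1
  s1 --1--> s1
  s1 --1--> s1
Final state: s1
Accept states: {s1}
Yes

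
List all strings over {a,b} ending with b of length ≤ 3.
b, ab, bb, aab, abb, bab, bbb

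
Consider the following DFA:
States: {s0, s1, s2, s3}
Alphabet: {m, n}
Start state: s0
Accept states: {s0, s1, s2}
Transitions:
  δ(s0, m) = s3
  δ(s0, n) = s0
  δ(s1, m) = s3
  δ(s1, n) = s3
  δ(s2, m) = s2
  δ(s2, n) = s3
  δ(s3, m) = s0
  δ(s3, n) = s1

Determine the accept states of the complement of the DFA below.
Complement accept states = All states \ Original accept states
= {s0, s1, s2, s3} \ {s0, s1, s2}
{s3}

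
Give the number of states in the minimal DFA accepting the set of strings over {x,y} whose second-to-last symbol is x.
By Myhill–Nerode, count the distinguishable equivalence classes: 2^2 = 4 classes — the DFA must remember the last 2 symbols read; every pair of distinct length-2 suffixes is distinguishable by some continuation.
4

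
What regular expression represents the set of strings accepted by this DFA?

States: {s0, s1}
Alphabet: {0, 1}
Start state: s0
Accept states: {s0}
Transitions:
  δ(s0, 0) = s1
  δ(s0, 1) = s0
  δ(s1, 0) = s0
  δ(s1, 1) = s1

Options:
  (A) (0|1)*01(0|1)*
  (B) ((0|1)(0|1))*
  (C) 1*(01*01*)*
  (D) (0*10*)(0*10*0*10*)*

Check each option against the DFA on short strings; one disagreement eliminates an option:
  (A) (0|1)*01(0|1)*: on ε the DFA stays in s0 and accepts (s0 ∈ Accept), but the regex does not match it → eliminate
  (B) ((0|1)(0|1))*: on '1' the DFA goes s0 → s0 and accepts (s0 ∈ Accept), but the regex does not match it → eliminate
  (C) 1*(01*01*)*: agrees with the DFA on every string of length ≤ 6
  (D) (0*10*)(0*10*0*10*)*: on ε the DFA stays in s0 and accepts (s0 ∈ Accept), but the regex does not match it → eliminate
Only (C) is consistent with the DFA.
(C) 1*(01*01*)*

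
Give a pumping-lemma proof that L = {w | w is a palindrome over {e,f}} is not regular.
Assume L is regular with pumping length p. Idea: pumping the leading e-block breaks the symmetry.
Choose s = e^p f e^p (a palindrome of length 2p+1 ≥ p). By the pumping lemma, s = xyz with |xy| ≤ p, |y| > 0, so y = e^k with k > 0 (xy lies entirely in the first e^p). Then xy²z = e^(p+k) f e^p, which is not a palindrome since p+k ≠ p.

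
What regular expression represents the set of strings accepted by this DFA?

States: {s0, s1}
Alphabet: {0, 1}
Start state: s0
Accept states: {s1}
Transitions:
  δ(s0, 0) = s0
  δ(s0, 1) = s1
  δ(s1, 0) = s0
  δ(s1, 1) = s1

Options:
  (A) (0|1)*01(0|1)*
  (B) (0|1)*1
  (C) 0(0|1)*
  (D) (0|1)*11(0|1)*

Check each option against the DFA on short strings; one disagreement eliminates an option:
  (A) (0|1)*01(0|1)*: on '1' the DFA goes s0 → s1 and accepts (s1 ∈ Accept), but the regex does not match it → eliminate
  (B) (0|1)*1: agrees with the DFA on every string of length ≤ 6
  (C) 0(0|1)*: on '0' the DFA goes s0 → s0 and rejects (s0 ∉ Accept), but the regex matches it → eliminate
  (D) (0|1)*11(0|1)*: on '1' the DFA goes s0 → s1 and accepts (s1 ∈ Accept), but the regex does not match it → eliminate
Only (B) is consistent with the DFA.
(B) (0|1)*1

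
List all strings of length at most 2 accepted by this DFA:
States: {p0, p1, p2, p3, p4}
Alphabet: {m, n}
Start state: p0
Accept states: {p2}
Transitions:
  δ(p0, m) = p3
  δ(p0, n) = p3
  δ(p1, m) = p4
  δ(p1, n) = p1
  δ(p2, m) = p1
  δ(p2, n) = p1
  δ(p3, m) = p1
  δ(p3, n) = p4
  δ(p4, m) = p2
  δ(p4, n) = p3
None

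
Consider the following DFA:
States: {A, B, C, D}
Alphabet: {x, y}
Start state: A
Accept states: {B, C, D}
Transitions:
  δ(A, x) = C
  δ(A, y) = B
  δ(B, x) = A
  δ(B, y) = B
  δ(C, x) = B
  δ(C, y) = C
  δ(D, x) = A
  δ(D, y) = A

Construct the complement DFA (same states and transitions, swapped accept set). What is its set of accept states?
Complement accept states = All states \ Original accept states
= {A, B, C, D} \ {B, C, D}
{A}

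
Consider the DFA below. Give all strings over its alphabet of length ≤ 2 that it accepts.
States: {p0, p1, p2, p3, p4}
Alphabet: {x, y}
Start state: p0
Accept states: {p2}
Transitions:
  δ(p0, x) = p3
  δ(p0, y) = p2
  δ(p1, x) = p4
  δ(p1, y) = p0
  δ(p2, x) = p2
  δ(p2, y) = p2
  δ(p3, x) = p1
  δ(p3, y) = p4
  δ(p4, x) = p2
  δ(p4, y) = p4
y, yx, yy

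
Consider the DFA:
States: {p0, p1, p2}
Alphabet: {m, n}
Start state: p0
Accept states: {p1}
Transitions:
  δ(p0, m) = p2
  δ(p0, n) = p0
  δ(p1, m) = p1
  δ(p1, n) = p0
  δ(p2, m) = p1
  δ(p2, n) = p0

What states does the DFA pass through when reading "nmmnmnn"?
read 'n': p0 → p0
  read 'm': p0 → p2
  read 'm': p2 → p1
  read 'n': p1 → p0
  read 'm': p0 → p2
  read 'n': p2 → p0
  read 'n': p0 → p0
p0 -> p0 -> p2 -> p1 -> p0 -> p2 -> p0 -> p0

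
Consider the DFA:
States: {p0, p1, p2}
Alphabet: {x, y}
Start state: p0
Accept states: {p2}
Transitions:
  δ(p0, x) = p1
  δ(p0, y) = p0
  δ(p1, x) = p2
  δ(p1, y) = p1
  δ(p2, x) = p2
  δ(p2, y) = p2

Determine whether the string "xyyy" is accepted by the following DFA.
Processing string "xyyy":
  p0 --x--> p1
  p1 --y--> p1
  p1 --y--> p1
  p1 --y--> p1
Final state: p1
Accept states: {p2}
No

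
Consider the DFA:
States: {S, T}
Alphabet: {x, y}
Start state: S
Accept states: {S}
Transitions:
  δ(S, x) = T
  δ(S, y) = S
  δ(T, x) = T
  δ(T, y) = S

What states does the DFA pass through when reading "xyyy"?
read 'x': S → T
  read 'y': T → S
  read 'y': S → S
  read 'y': S → S
S -> T -> S -> S -> S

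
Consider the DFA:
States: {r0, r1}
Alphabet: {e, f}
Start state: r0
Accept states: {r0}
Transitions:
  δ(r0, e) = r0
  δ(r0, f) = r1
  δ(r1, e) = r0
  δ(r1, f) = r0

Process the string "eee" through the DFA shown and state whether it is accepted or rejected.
Processing string "eee":
  r0 --e--> r0
  r0 --e--> r0
  r0 --e--> r0
Final state: r0
Accept states: {r0}
Yes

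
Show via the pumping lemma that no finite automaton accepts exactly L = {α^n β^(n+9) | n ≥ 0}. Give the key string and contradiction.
Assume L is regular with pumping length p. Idea: pumping the α-block breaks the fixed offset of 9.
Choose s = α^p β^(p+9) ∈ L. By the pumping lemma, s = xyz with |xy| ≤ p, |y| > 0, so y = α^k with k ≥ 1. Then xy²z = α^(p+k) β^(p+9). For this to be in L we would need p+9 = (p+k)+9, i.e. k = 0, contradicting k ≥ 1. So xy²z ∉ L.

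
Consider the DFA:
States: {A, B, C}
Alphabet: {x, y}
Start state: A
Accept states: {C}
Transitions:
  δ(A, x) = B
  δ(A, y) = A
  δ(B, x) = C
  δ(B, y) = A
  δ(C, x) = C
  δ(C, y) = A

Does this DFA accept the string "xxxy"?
Processing string "xxxy":
  A --x--> B
  B --x--> C
  C --x--> C
  C --y--> A
Final state: A
Accept states: {C}
No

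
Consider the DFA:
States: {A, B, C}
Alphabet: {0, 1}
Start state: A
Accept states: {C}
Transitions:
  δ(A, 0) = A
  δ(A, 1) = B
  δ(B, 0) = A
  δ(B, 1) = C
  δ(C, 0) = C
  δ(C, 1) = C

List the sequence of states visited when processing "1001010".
read '1': A → B
  read '0': B → A
  read '0': A → A
  read '1': A → B
  read '0': B → A
  read '1': A → B
  read '0': B → A
A -> B -> A -> A -> B -> A -> B -> A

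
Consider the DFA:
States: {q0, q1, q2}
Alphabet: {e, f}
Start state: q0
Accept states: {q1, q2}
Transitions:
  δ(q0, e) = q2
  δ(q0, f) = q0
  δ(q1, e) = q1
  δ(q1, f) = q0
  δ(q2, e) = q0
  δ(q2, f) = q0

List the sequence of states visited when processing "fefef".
read 'f': q0 → q0
  read 'e': q0 → q2
  read 'f': q2 → q0
  read 'e': q0 → q2
  read 'f': q2 → q0
q0 -> q0 -> q2 -> q0 -> q2 -> q0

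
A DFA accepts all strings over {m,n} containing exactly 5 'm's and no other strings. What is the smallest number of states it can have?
By Myhill–Nerode, count the distinguishable equivalence classes: 7 classes — having seen 0, 1, …, 5, or >5 copies of 'm'; the count-5 class is the only accepting one and >5 is dead.
7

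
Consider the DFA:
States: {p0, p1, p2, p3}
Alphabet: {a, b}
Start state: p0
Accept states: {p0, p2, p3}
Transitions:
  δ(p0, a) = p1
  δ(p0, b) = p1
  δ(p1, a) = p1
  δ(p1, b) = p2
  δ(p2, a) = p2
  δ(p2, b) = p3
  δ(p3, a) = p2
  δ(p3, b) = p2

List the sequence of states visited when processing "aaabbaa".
read 'a': p0 → p1
  read 'a': p1 → p1
  read 'a': p1 → p1
  read 'b': p1 → p2
  read 'b': p2 → p3
  read 'a': p3 → p2
  read 'a': p2 → p2
p0 -> p1 -> p1 -> p1 -> p2 -> p3 -> p2 -> p2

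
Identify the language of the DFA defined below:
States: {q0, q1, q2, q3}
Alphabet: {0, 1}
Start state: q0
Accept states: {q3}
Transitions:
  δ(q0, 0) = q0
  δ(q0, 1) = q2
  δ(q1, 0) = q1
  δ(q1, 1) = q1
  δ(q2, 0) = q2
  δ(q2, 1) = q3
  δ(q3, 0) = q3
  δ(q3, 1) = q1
Testing a few strings:
  '111' → reject
  '10' → reject
  '0000' → reject
  '0101' → accept
State roles: q0=zero 1's; q1=≥ three 1's (dead); q2=one 1; q3=two 1's
All binary strings containing exactly two 1's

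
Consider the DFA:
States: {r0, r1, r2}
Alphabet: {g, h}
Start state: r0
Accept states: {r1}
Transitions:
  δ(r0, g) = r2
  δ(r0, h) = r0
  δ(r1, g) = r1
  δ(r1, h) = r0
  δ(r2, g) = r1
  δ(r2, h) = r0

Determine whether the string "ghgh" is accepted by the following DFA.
Processing string "ghgh":
  r0 --g--> r2
  r2 --h--> r0
  r0 --g--> r2
  r2 --h--> r0
Final state: r0
Accept states: {r1}
No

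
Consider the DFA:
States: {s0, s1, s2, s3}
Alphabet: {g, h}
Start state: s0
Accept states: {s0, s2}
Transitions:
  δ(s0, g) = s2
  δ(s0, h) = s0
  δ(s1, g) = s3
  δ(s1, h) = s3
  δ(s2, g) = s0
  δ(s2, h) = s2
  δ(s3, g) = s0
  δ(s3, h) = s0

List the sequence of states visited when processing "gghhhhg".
read 'g': s0 → s2
  read 'g': s2 → s0
  read 'h': s0 → s0
  read 'h': s0 → s0
  read 'h': s0 → s0
  read 'h': s0 → s0
  read 'g': s0 → s2
s0 -> s2 -> s0 -> s0 -> s0 -> s0 -> s0 -> s2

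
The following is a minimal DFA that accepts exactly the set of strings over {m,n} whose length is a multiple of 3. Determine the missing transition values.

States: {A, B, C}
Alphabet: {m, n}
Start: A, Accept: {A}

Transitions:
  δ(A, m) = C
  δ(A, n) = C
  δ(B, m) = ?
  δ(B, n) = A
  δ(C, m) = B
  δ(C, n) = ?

From the language and accept set, identify what each state tracks — A: length ≡ 0 (mod 3); B: length ≡ 2 (mod 3); C: length ≡ 1 (mod 3).
Each missing δ(q, a) is the state matching the new tracked value after reading a.
δ(B, m) = A; δ(C, n) = B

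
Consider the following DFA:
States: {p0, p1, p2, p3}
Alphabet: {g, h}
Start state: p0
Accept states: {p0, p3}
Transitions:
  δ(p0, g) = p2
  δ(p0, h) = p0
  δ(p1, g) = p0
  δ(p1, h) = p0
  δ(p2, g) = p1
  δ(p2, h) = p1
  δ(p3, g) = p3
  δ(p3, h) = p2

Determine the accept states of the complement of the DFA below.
Complement accept states = All states \ Original accept states
= {p0, p1, p2, p3} \ {p0, p3}
{p1, p2}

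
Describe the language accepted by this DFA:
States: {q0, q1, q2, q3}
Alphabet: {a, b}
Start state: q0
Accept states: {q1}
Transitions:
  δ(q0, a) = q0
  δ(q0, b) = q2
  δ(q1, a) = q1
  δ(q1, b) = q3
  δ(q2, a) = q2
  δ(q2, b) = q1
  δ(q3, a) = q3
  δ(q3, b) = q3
Testing a few strings:
  'a' → reject
  'aaa' → reject
  'ab' → reject
  'baaa' → reject
State roles: q0=zero b's; q1=two b's; q2=one b; q3=≥ three b's (dead)
All strings over {a,b} containing exactly two b's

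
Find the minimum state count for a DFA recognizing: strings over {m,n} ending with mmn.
By Myhill–Nerode, count the distinguishable equivalence classes: 4 classes — one per longest suffix of the input that is a prefix of 'mmn' (lengths 0 through 3); only the length-3 class is accepting.
4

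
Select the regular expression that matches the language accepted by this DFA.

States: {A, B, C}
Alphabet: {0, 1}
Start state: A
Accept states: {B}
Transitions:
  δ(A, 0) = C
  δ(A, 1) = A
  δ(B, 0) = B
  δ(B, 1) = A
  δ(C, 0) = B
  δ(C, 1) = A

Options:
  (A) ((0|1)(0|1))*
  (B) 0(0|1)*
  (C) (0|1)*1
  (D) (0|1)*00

Check each option against the DFA on short strings; one disagreement eliminates an option:
  (A) ((0|1)(0|1))*: on ε the DFA stays in A and rejects (A ∉ Accept), but the regex matches it → eliminate
  (B) 0(0|1)*: on '0' the DFA goes A → C and rejects (C ∉ Accept), but the regex matches it → eliminate
  (C) (0|1)*1: on '1' the DFA goes A → A and rejects (A ∉ Accept), but the regex matches it → eliminate
  (D) (0|1)*00: agrees with the DFA on every string of length ≤ 6
Only (D) is consistent with the DFA.
(D) (0|1)*00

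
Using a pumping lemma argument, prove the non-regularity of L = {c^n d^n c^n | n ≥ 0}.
Assume L is regular with pumping length p. Idea: pumping the first c-block unbalances it against the other two.
Choose s = c^p d^p c^p ∈ L (|s| = 3p ≥ p). By the pumping lemma, s = xyz with |xy| ≤ p, |y| > 0, so y = c^k with k ≥ 1, inside the first c-block. Then xy²z = c^(p+k) d^p c^p. The first block has length p+k ≠ p, so the three block lengths are no longer equal and xy²z ∉ L.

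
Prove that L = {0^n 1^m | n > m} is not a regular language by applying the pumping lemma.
Assume L is regular with pumping length p. Idea: pumping down the 0-block drops the 0-count to at most the 1-count.
Choose s = 0^(p+1) 1^p ∈ L (|s| = 2p+1 ≥ p). By the pumping lemma, s = xyz with |xy| ≤ p, |y| > 0, so y = 0^k with k ≥ 1. Take i = 0: xz = 0^(p+1−k) 1^p. Since k ≥ 1, p+1−k ≤ p, so the number of 0's is no longer strictly greater than the number of 1's, hence xz ∉ L.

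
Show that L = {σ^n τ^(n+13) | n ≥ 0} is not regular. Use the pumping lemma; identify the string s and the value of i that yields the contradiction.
Assume L is regular with pumping length p. Idea: pumping the σ-block breaks the fixed offset of 13.
Choose s = σ^p τ^(p+13) ∈ L. By the pumping lemma, s = xyz with |xy| ≤ p, |y| > 0, so y = σ^k with k ≥ 1. Then xy²z = σ^(p+k) τ^(p+13). For this to be in L we would need p+13 = (p+k)+13, i.e. k = 0, contradicting k ≥ 1. So xy²z ∉ L.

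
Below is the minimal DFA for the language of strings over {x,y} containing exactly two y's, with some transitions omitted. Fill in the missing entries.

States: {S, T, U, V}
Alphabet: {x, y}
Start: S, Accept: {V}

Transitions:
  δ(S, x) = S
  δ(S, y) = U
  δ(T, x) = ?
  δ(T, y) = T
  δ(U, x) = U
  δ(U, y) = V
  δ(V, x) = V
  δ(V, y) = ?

From the language and accept set, identify what each state tracks — S: zero y's; T: ≥ three y's (dead); U: one y; V: two y's.
Each missing δ(q, a) is the state matching the new tracked value after reading a.
δ(T, x) = T; δ(V, y) = T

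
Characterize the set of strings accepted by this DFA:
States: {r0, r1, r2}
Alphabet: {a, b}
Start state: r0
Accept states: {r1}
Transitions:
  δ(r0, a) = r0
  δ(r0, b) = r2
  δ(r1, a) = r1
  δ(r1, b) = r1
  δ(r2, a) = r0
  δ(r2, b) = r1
Testing a few strings:
  'bbaa' → accept
  'ab' → reject
  'bba' → accept
  'bbb' → accept
State roles: r0=no progress toward bb; r1=substring bb seen; r2=one trailing b
All strings over {a,b} containing the substring bb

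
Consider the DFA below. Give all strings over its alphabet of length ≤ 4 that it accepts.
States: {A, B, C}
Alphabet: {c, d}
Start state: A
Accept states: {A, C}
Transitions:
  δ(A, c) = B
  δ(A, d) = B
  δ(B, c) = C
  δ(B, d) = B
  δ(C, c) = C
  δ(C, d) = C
ε, cc, dc, ccc, ccd, cdc, dcc, dcd, ddc, cccc, cccd, ccdc, ccdd, cdcc, cdcd, cddc, dccc, dccd, dcdc, dcdd, ddcc, ddcd, dddc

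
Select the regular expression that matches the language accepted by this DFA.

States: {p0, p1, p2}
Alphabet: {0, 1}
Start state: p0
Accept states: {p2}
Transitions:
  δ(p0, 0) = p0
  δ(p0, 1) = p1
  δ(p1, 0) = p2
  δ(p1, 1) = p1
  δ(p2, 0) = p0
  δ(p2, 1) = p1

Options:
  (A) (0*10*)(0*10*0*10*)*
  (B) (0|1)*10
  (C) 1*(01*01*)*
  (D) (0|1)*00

Check each option against the DFA on short strings; one disagreement eliminates an option:
  (A) (0*10*)(0*10*0*10*)*: on '1' the DFA goes p0 → p1 and rejects (p1 ∉ Accept), but the regex matches it → eliminate
  (B) (0|1)*10: agrees with the DFA on every string of length ≤ 6
  (C) 1*(01*01*)*: on ε the DFA stays in p0 and rejects (p0 ∉ Accept), but the regex matches it → eliminate
  (D) (0|1)*00: on '00' the DFA goes p0 → p0 → p0 and rejects (p0 ∉ Accept), but the regex matches it → eliminate
Only (B) is consistent with the DFA.
(B) (0|1)*10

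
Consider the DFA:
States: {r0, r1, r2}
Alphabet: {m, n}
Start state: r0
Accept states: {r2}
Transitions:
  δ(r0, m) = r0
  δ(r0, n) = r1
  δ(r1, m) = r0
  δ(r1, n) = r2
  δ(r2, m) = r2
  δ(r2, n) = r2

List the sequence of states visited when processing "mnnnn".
read 'm': r0 → r0
  read 'n': r0 → r1
  read 'n': r1 → r2
  read 'n': r2 → r2
  read 'n': r2 → r2
r0 -> r0 -> r1 -> r2 -> r2 -> r2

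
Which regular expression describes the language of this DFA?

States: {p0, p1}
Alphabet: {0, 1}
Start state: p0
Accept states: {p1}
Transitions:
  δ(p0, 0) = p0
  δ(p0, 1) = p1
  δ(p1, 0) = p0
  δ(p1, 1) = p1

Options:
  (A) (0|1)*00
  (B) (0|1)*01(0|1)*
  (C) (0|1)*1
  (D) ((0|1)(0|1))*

Check each option against the DFA on short strings; one disagreement eliminates an option:
  (A) (0|1)*00: on '1' the DFA goes p0 → p1 and accepts (p1 ∈ Accept), but the regex does not match it → eliminate
  (B) (0|1)*01(0|1)*: on '1' the DFA goes p0 → p1 and accepts (p1 ∈ Accept), but the regex does not match it → eliminate
  (C) (0|1)*1: agrees with the DFA on every string of length ≤ 6
  (D) ((0|1)(0|1))*: on ε the DFA stays in p0 and rejects (p0 ∉ Accept), but the regex matches it → eliminate
Only (C) is consistent with the DFA.
(C) (0|1)*1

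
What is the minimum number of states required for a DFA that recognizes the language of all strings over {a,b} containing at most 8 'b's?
By Myhill–Nerode, count the distinguishable equivalence classes: 10 classes — having seen 0, 1, …, 8, or >8 copies of 'b'; counts 0 through 8 are accepting and >8 is dead.
10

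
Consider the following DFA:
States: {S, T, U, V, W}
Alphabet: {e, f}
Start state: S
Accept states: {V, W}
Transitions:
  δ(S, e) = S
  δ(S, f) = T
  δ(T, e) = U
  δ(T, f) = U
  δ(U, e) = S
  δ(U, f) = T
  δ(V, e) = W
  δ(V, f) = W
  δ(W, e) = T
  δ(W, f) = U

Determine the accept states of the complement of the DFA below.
Complement accept states = All states \ Original accept states
= {S, T, U, V, W} \ {V, W}
{S, T, U}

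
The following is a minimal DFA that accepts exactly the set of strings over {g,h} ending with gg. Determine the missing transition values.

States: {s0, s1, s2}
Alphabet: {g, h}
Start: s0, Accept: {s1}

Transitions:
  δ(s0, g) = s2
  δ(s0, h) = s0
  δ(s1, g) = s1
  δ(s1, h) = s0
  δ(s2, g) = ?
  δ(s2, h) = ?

From the language and accept set, identify what each state tracks — s0: last symbol not g; s1: two trailing g's; s2: one trailing g.
Each missing δ(q, a) is the state matching the new tracked value after reading a.
δ(s2, g) = s1; δ(s2, h) = s0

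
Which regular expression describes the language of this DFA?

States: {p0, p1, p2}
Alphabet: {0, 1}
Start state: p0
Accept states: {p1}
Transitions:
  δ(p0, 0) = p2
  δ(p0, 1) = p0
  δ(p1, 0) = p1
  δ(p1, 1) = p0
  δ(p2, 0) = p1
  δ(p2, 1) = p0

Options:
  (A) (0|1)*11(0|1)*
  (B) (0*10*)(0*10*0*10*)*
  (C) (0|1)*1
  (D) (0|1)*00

Check each option against the DFA on short strings; one disagreement eliminates an option:
  (A) (0|1)*11(0|1)*: on '00' the DFA goes p0 → p2 → p1 and accepts (p1 ∈ Accept), but the regex does not match it → eliminate
  (B) (0*10*)(0*10*0*10*)*: on '1' the DFA goes p0 → p0 and rejects (p0 ∉ Accept), but the regex matches it → eliminate
  (C) (0|1)*1: on '1' the DFA goes p0 → p0 and rejects (p0 ∉ Accept), but the regex matches it → eliminate
  (D) (0|1)*00: agrees with the DFA on every string of length ≤ 6
Only (D) is consistent with the DFA.
(D) (0|1)*00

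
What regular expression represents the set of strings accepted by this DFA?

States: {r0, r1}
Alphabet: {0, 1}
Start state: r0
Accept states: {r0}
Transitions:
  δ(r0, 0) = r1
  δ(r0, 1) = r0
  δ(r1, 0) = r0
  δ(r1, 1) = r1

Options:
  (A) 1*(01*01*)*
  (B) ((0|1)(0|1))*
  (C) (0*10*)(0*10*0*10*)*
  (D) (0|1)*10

Check each option against the DFA on short strings; one disagreement eliminates an option:
  (A) 1*(01*01*)*: agrees with the DFA on every string of length ≤ 6
  (B) ((0|1)(0|1))*: on '1' the DFA goes r0 → r0 and accepts (r0 ∈ Accept), but the regex does not match it → eliminate
  (C) (0*10*)(0*10*0*10*)*: on ε the DFA stays in r0 and accepts (r0 ∈ Accept), but the regex does not match it → eliminate
  (D) (0|1)*10: on ε the DFA stays in r0 and accepts (r0 ∈ Accept), but the regex does not match it → eliminate
Only (A) is consistent with the DFA.
(A) 1*(01*01*)*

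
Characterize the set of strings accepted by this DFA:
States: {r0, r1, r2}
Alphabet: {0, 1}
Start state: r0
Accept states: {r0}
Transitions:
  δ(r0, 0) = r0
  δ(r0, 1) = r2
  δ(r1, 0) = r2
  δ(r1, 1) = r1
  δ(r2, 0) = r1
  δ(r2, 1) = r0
Testing a few strings:
  '001' → reject
  '01' → reject
  '10' → reject
  '11' → accept
State roles: r0=value ≡ 0 (mod 3); r1=value ≡ 2 (mod 3); r2=value ≡ 1 (mod 3)
All binary strings representing a multiple of 3 (read in base 2; leading zeros allowed and ε counts as 0)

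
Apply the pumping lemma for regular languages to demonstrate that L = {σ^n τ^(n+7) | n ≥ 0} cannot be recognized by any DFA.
Assume L is regular with pumping length p. Idea: pumping the σ-block breaks the fixed offset of 7.
Choose s = σ^p τ^(p+7) ∈ L. By the pumping lemma, s = xyz with |xy| ≤ p, |y| > 0, so y = σ^k with k ≥ 1. Then xy²z = σ^(p+k) τ^(p+7). For this to be in L we would need p+7 = (p+k)+7, i.e. k = 0, contradicting k ≥ 1. So xy²z ∉ L.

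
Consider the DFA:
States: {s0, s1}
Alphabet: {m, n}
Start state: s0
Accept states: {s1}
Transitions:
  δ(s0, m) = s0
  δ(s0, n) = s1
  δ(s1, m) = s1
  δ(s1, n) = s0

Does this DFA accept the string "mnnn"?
Processing string "mnnn":
  s0 --m--> s0
  s0 --n--> s1
  s1 --n--> s0
  s0 --n--> s1
Final state: s1
Accept states: {s1}
Yes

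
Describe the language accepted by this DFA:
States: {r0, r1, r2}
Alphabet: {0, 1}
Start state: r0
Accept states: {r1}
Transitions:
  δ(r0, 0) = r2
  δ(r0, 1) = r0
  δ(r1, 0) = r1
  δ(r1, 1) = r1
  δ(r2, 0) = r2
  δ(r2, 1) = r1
Testing a few strings:
  '00' → reject
  '0' → reject
  '011' → accept
  '101' → accept
State roles: r0=no 0 seen yet; r1=substring 01 seen; r2=seen a 0, waiting for 1
All binary strings containing the substring 01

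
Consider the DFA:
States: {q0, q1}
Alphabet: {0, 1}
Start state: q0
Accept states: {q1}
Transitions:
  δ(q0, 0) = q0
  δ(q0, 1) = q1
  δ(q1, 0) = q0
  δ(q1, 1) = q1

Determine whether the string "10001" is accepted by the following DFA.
Processing string "10001":
  q0 --1--> q1
  q1 --0--> q0
  q0 --0--> q0
  q0 --0--> q0
  q0 --1--> q1
Final state: q1
Accept states: {q1}
Yes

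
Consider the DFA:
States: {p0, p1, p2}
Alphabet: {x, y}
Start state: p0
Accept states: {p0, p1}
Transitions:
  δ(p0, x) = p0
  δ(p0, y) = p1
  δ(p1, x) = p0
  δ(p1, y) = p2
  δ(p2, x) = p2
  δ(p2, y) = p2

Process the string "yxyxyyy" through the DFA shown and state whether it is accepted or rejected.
Processing string "yxyxyyy":
  p0 --y--> p1
  p1 --x--> p0
  p0 --y--> p1
  p1 --x--> p0
  p0 --y--> p1
  p1 --y--> p2
  p2 --y--> p2
Final state: p2
Accept states: {p0, p1}
No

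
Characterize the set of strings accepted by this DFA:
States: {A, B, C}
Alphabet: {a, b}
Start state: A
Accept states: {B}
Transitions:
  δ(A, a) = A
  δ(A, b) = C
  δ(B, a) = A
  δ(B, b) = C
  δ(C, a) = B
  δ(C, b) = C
Testing a few strings:
  'aaa' → reject
  'aaaa' → reject
  'b' → reject
  'bab' → reject
State roles: A=no suffix match; B=suffix is ba; C=one trailing b
All strings over {a,b} ending with ba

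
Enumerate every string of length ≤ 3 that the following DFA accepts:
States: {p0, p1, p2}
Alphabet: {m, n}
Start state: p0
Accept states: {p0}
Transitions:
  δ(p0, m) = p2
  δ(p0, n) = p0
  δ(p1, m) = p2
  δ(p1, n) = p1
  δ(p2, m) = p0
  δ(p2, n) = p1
ε, n, mm, nn, mmn, nmm, nnn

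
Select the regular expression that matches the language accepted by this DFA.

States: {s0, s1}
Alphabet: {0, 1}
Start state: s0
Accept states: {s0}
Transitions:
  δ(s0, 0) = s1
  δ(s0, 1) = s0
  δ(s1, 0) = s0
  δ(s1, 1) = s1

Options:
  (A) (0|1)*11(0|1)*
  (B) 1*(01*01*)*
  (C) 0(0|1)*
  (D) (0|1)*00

Check each option against the DFA on short strings; one disagreement eliminates an option:
  (A) (0|1)*11(0|1)*: on ε the DFA stays in s0 and accepts (s0 ∈ Accept), but the regex does not match it → eliminate
  (B) 1*(01*01*)*: agrees with the DFA on every string of length ≤ 6
  (C) 0(0|1)*: on ε the DFA stays in s0 and accepts (s0 ∈ Accept), but the regex does not match it → eliminate
  (D) (0|1)*00: on ε the DFA stays in s0 and accepts (s0 ∈ Accept), but the regex does not match it → eliminate
Only (B) is consistent with the DFA.
(B) 1*(01*01*)*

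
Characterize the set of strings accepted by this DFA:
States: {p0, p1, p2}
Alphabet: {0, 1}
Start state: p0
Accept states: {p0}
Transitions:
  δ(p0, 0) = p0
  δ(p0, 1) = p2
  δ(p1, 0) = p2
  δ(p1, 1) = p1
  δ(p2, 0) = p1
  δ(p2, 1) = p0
Testing a few strings:
  '0' → accept
  '1000' → reject
  '101' → reject
  '000' → accept
State roles: p0=value ≡ 0 (mod 3); p1=value ≡ 2 (mod 3); p2=value ≡ 1 (mod 3)
All binary strings representing a multiple of 3 (read in base 2; leading zeros allowed and ε counts as 0)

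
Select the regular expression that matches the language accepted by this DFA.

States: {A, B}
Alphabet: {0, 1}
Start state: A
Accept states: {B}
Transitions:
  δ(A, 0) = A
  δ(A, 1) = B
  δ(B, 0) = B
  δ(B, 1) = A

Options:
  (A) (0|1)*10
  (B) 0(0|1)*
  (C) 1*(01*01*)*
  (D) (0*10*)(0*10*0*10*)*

Check each option against the DFA on short strings; one disagreement eliminates an option:
  (A) (0|1)*10: on '1' the DFA goes A → B and accepts (B ∈ Accept), but the regex does not match it → eliminate
  (B) 0(0|1)*: on '0' the DFA goes A → A and rejects (A ∉ Accept), but the regex matches it → eliminate
  (C) 1*(01*01*)*: on ε the DFA stays in A and rejects (A ∉ Accept), but the regex matches it → eliminate
  (D) (0*10*)(0*10*0*10*)*: agrees with the DFA on every string of length ≤ 6
Only (D) is consistent with the DFA.
(D) (0*10*)(0*10*0*10*)*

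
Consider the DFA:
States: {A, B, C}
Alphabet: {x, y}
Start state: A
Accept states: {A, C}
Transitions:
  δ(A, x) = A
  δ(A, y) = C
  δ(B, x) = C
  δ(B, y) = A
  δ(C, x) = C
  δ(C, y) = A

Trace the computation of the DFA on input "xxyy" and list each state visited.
read 'x': A → A
  read 'x': A → A
  read 'y': A → C
  read 'y': C → A
A -> A -> A -> C -> A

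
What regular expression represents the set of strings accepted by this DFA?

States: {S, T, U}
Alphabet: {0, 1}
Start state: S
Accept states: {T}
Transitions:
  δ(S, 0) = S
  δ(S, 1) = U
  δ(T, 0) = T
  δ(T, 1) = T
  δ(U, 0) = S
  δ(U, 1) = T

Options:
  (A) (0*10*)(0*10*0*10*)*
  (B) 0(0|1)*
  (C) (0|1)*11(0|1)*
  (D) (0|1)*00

Check each option against the DFA on short strings; one disagreement eliminates an option:
  (A) (0*10*)(0*10*0*10*)*: on '1' the DFA goes S → U and rejects (U ∉ Accept), but the regex matches it → eliminate
  (B) 0(0|1)*: on '0' the DFA goes S → S and rejects (S ∉ Accept), but the regex matches it → eliminate
  (C) (0|1)*11(0|1)*: agrees with the DFA on every string of length ≤ 6
  (D) (0|1)*00: on '00' the DFA goes S → S → S and rejects (S ∉ Accept), but the regex matches it → eliminate
Only (C) is consistent with the DFA.
(C) (0|1)*11(0|1)*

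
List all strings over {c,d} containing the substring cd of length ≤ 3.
cd, ccd, cdc, cdd, dcd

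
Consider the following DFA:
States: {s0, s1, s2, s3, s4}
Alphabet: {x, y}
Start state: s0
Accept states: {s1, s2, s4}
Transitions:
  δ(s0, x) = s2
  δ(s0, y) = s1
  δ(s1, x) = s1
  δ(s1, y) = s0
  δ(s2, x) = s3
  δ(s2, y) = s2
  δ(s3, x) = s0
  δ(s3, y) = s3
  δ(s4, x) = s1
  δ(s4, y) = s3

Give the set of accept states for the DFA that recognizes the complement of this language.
Complement accept states = All states \ Original accept states
= {s0, s1, s2, s3, s4} \ {s1, s2, s4}
{s0, s3}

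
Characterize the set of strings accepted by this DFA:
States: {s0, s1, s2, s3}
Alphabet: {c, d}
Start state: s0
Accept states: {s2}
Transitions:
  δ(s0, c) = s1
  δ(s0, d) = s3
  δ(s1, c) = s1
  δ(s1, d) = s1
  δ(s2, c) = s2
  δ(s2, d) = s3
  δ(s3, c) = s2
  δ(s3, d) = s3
Testing a few strings:
  'cd' → reject
  'cc' → reject
  'cdc' → reject
  'dd' → reject
State roles: s0=no input read; s1=started with c (dead); s2=started with d, last symbol c; s3=started with d, last symbol d
All strings over {c,d} that start with d and end with c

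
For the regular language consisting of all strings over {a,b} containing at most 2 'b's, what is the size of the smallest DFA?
By Myhill–Nerode, count the distinguishable equivalence classes: 4 classes — having seen 0, 1, 2, or >2 copies of 'b'; counts 0 through 2 are accepting and >2 is dead.
4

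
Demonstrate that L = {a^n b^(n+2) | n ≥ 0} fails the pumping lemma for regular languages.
Assume L is regular with pumping length p. Idea: pumping the a-block breaks the fixed offset of 2.
Choose s = a^p b^(p+2) ∈ L. By the pumping lemma, s = xyz with |xy| ≤ p, |y| > 0, so y = a^k with k ≥ 1. Then xy²z = a^(p+k) b^(p+2). For this to be in L we would need p+2 = (p+k)+2, i.e. k = 0, contradicting k ≥ 1. So xy²z ∉ L.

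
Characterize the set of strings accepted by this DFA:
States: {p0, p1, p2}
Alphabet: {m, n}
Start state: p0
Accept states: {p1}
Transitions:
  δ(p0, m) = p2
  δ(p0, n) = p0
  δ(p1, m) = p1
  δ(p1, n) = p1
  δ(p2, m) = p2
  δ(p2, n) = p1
Testing a few strings:
  'nnn' → reject
  'mm' → reject
  'mmm' → reject
  'nnnm' → reject
State roles: p0=no m seen yet; p1=substring mn seen; p2=seen a m, waiting for n
All strings over {m,n} containing the substring mn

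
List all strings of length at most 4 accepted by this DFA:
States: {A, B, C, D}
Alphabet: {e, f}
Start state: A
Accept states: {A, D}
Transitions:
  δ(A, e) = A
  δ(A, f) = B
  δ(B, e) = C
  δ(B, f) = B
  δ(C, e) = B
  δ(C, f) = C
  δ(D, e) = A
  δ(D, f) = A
ε, e, ee, eee, eeee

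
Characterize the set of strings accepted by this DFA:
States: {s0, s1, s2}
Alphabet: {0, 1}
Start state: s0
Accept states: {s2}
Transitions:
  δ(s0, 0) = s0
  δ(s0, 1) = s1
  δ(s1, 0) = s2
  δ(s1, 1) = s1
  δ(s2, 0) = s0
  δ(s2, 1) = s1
Testing a few strings:
  '11' → reject
  '1000' → reject
  '011' → reject
  '10' → accept
State roles: s0=no suffix match; s1=one trailing 1; s2=suffix is 10
All binary strings ending with 10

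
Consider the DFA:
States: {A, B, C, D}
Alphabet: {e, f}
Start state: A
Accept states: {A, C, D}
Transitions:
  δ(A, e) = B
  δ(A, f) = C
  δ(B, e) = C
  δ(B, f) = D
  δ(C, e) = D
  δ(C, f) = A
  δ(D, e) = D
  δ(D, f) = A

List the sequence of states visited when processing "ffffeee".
read 'f': A → C
  read 'f': C → A
  read 'f': A → C
  read 'f': C → A
  read 'e': A → B
  read 'e': B → C
  read 'e': C → D
A -> C -> A -> C -> A -> B -> C -> D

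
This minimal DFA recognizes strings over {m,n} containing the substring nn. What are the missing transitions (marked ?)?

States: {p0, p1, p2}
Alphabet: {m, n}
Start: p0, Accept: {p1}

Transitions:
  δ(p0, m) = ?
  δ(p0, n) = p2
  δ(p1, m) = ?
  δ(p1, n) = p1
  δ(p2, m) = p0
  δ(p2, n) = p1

From the language and accept set, identify what each state tracks — p0: no progress toward nn; p1: substring nn seen; p2: one trailing n.
Each missing δ(q, a) is the state matching the new tracked value after reading a.
δ(p0, m) = p0; δ(p1, m) = p1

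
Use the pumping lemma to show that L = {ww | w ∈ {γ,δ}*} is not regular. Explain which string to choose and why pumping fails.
Assume L is regular with pumping length p. Idea: pumping the leading γ-block breaks the equality of the two halves.
Choose s = γ^p δ γ^p δ ∈ L (with w = γ^p δ). |s| = 2p+2 ≥ p. By the pumping lemma, s = xyz with |xy| ≤ p, |y| > 0, so y = γ^k with k ≥ 1, in the first γ-block. Then xy²z = γ^(p+k) δ γ^p δ, of length 2p+2+k. If k is odd this length is odd, so it cannot be of the form ww. If k is even, each half has length p+1+k/2 ≤ p+k, so the first half lies entirely inside the leading γ-block and contains no δ, while the second half ends in δ; the halves differ. Either way xy²z ∉ L.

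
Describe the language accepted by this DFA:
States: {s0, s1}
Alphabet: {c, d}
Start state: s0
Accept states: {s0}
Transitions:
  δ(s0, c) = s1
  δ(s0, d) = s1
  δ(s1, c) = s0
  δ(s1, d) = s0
Testing a few strings:
  'cdd' → reject
  'dcd' → reject
  'ddd' → reject
  'dc' → accept
State roles: s0=even length so far; s1=odd length so far
All strings over {c,d} of even length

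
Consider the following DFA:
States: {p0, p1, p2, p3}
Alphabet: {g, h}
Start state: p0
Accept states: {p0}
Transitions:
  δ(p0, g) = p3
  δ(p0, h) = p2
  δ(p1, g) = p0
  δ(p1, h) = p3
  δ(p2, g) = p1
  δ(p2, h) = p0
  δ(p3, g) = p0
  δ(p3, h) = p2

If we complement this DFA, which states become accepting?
Complement accept states = All states \ Original accept states
= {p0, p1, p2, p3} \ {p0}
{p1, p2, p3}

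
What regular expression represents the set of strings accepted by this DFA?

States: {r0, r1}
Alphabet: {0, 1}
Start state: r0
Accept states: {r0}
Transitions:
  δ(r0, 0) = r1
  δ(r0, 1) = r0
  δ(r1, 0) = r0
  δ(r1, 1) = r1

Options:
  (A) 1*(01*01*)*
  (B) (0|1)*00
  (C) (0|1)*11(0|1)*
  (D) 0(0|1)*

Check each option against the DFA on short strings; one disagreement eliminates an option:
  (A) 1*(01*01*)*: agrees with the DFA on every string of length ≤ 6
  (B) (0|1)*00: on ε the DFA stays in r0 and accepts (r0 ∈ Accept), but the regex does not match it → eliminate
  (C) (0|1)*11(0|1)*: on ε the DFA stays in r0 and accepts (r0 ∈ Accept), but the regex does not match it → eliminate
  (D) 0(0|1)*: on ε the DFA stays in r0 and accepts (r0 ∈ Accept), but the regex does not match it → eliminate
Only (A) is consistent with the DFA.
(A) 1*(01*01*)*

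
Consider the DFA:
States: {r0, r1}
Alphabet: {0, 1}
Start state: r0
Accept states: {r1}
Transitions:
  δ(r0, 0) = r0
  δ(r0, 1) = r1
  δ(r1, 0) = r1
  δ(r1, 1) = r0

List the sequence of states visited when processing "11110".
read '1': r0 → r1
  read '1': r1 → r0
  read '1': r0 → r1
  read '1': r1 → r0
  read '0': r0 → r0
r0 -> r1 -> r0 -> r1 -> r0 -> r0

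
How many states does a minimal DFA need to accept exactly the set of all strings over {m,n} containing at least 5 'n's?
By Myhill–Nerode, count the distinguishable equivalence classes: 6 classes — having seen 0, 1, …, 4, or ≥5 copies of 'n'; any two classes i < j (j ≤ 5) are distinguished by the string n^(5−j), which takes class j to 5 copies (accepted) but leaves class i below 5 (rejected).
6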